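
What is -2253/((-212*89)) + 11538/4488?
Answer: 4746051/1764158 ≈ 2.6903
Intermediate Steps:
-2253/((-212*89)) + 11538/4488 = -2253/(-18868) + 11538*(1/4488) = -2253*(-1/18868) + 1923/748 = 2253/18868 + 1923/748 = 4746051/1764158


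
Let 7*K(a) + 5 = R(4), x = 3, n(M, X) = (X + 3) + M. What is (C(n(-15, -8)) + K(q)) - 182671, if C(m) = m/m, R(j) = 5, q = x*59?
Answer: -182670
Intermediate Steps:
n(M, X) = 3 + M + X (n(M, X) = (3 + X) + M = 3 + M + X)
q = 177 (q = 3*59 = 177)
K(a) = 0 (K(a) = -5/7 + (⅐)*5 = -5/7 + 5/7 = 0)
C(m) = 1
(C(n(-15, -8)) + K(q)) - 182671 = (1 + 0) - 182671 = 1 - 182671 = -182670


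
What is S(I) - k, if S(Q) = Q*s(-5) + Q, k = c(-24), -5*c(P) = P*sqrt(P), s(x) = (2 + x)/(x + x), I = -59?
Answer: -767/10 - 48*I*sqrt(6)/5 ≈ -76.7 - 23.515*I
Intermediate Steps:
s(x) = (2 + x)/(2*x) (s(x) = (2 + x)/((2*x)) = (2 + x)*(1/(2*x)) = (2 + x)/(2*x))
c(P) = -P**(3/2)/5 (c(P) = -P*sqrt(P)/5 = -P**(3/2)/5)
k = 48*I*sqrt(6)/5 (k = -(-48)*I*sqrt(6)/5 = 48*I*sqrt(6)/5 ≈ 23.515*I)
S(Q) = 13*Q/10 (S(Q) = Q*((1/2)*(2 - 5)/(-5)) + Q = Q*((1/2)*(-1/5)*(-3)) + Q = Q*(3/10) + Q = 3*Q/10 + Q = 13*Q/10)
S(I) - k = (13/10)*(-59) - 48*I*sqrt(6)/5 = -767/10 - 48*I*sqrt(6)/5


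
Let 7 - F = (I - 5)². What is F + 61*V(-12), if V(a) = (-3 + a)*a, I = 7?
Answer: 10983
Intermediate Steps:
F = 3 (F = 7 - (7 - 5)² = 7 - 1*2² = 7 - 1*4 = 7 - 4 = 3)
V(a) = a*(-3 + a)
F + 61*V(-12) = 3 + 61*(-12*(-3 - 12)) = 3 + 61*(-12*(-15)) = 3 + 61*180 = 3 + 10980 = 10983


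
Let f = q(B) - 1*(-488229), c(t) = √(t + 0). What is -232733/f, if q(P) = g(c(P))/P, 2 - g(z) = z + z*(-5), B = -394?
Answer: -551218773950239/1156350788194765 - 45848401*I*√394/4625403152779060 ≈ -0.47669 - 1.9675e-7*I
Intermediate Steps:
c(t) = √t
g(z) = 2 + 4*z (g(z) = 2 - (z + z*(-5)) = 2 - (z - 5*z) = 2 - (-4)*z = 2 + 4*z)
q(P) = (2 + 4*√P)/P
f = 96181112/197 - 2*I*√394/197 (f = 2*(1 + 2*√(-394))/(-394) - 1*(-488229) = 2*(-1/394)*(1 + 2*(I*√394)) + 488229 = 2*(-1/394)*(1 + 2*I*√394) + 488229 = (-1/197 - 2*I*√394/197) + 488229 = 96181112/197 - 2*I*√394/197 ≈ 4.8823e+5 - 0.20152*I)
-232733/f = -232733/(96181112/197 - 2*I*√394/197)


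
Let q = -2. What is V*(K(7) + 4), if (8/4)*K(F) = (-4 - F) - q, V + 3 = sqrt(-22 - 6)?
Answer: 3/2 - I*sqrt(7) ≈ 1.5 - 2.6458*I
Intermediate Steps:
V = -3 + 2*I*sqrt(7) (V = -3 + sqrt(-22 - 6) = -3 + sqrt(-28) = -3 + 2*I*sqrt(7) ≈ -3.0 + 5.2915*I)
K(F) = -1 - F/2 (K(F) = ((-4 - F) - 1*(-2))/2 = ((-4 - F) + 2)/2 = (-2 - F)/2 = -1 - F/2)
V*(K(7) + 4) = (-3 + 2*I*sqrt(7))*((-1 - 1/2*7) + 4) = (-3 + 2*I*sqrt(7))*((-1 - 7/2) + 4) = (-3 + 2*I*sqrt(7))*(-9/2 + 4) = (-3 + 2*I*sqrt(7))*(-1/2) = 3/2 - I*sqrt(7)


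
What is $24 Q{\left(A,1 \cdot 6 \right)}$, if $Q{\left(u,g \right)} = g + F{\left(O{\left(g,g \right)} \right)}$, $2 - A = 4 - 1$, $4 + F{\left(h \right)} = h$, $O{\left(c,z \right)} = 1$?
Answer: $72$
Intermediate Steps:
$F{\left(h \right)} = -4 + h$
$A = -1$ ($A = 2 - \left(4 - 1\right) = 2 - 3 = -1$)
$Q{\left(u,g \right)} = -3 + g$ ($Q{\left(u,g \right)} = g + \left(-4 + 1\right) = g - 3 = -3 + g$)
$24 Q{\left(A,1 \cdot 6 \right)} = 24 \left(-3 + 1 \cdot 6\right) = 24 \left(-3 + 6\right) = 24 \cdot 3 = 72$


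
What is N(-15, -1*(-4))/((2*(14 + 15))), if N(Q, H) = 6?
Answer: 3/29 ≈ 0.10345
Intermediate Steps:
N(-15, -1*(-4))/((2*(14 + 15))) = 6/((2*(14 + 15))) = 6/((2*29)) = 6/58 = 6*(1/58) = 3/29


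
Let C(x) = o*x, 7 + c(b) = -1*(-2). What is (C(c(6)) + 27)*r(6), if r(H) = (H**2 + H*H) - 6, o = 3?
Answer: 792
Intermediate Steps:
c(b) = -5 (c(b) = -7 - 1*(-2) = -7 + 2 = -5)
C(x) = 3*x
r(H) = -6 + 2*H**2 (r(H) = (H**2 + H**2) - 6 = 2*H**2 - 6 = -6 + 2*H**2)
(C(c(6)) + 27)*r(6) = (3*(-5) + 27)*(-6 + 2*6**2) = (-15 + 27)*(-6 + 2*36) = 12*(-6 + 72) = 12*66 = 792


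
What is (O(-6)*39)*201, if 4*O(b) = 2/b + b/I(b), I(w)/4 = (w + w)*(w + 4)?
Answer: -49647/64 ≈ -775.73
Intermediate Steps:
I(w) = 8*w*(4 + w) (I(w) = 4*((w + w)*(w + 4)) = 4*((2*w)*(4 + w)) = 4*(2*w*(4 + w)) = 8*w*(4 + w))
O(b) = 1/(2*b) + 1/(32*(4 + b)) (O(b) = (2/b + b/((8*b*(4 + b))))/4 = (2/b + b*(1/(8*b*(4 + b))))/4 = (2/b + 1/(8*(4 + b)))/4 = 1/(2*b) + 1/(32*(4 + b)))
(O(-6)*39)*201 = (((1/32)*(64 + 17*(-6))/(-6*(4 - 6)))*39)*201 = (((1/32)*(-⅙)*(64 - 102)/(-2))*39)*201 = (((1/32)*(-⅙)*(-½)*(-38))*39)*201 = -19/192*39*201 = -247/64*201 = -49647/64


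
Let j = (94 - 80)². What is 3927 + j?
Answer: 4123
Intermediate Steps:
j = 196 (j = 14² = 196)
3927 + j = 3927 + 196 = 4123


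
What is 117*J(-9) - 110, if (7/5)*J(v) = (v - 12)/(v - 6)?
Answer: 7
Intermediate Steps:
J(v) = 5*(-12 + v)/(7*(-6 + v)) (J(v) = 5*((v - 12)/(v - 6))/7 = 5*((-12 + v)/(-6 + v))/7 = 5*(-12 + v)/(7*(-6 + v)))
117*J(-9) - 110 = 117*(5*(-12 - 9)/(7*(-6 - 9))) - 110 = 117*((5/7)*(-21)/(-15)) - 110 = 117*((5/7)*(-1/15)*(-21)) - 110 = 117*1 - 110 = 117 - 110 = 7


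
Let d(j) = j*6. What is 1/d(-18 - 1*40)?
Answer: -1/348 ≈ -0.0028736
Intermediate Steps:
d(j) = 6*j
1/d(-18 - 1*40) = 1/(6*(-18 - 1*40)) = 1/(6*(-18 - 40)) = 1/(6*(-58)) = 1/(-348) = -1/348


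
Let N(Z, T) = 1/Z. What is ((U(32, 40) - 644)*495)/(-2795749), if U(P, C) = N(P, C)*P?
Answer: 28935/254159 ≈ 0.11385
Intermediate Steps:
U(P, C) = 1 (U(P, C) = P/P = 1)
((U(32, 40) - 644)*495)/(-2795749) = ((1 - 644)*495)/(-2795749) = -643*495*(-1/2795749) = -318285*(-1/2795749) = 28935/254159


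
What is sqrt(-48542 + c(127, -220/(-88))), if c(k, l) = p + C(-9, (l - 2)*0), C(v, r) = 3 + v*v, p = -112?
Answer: I*sqrt(48570) ≈ 220.39*I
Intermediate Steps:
C(v, r) = 3 + v**2
c(k, l) = -28 (c(k, l) = -112 + (3 + (-9)**2) = -112 + (3 + 81) = -112 + 84 = -28)
sqrt(-48542 + c(127, -220/(-88))) = sqrt(-48542 - 28) = sqrt(-48570) = I*sqrt(48570)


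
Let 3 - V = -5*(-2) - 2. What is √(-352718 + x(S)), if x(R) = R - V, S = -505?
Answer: I*√353218 ≈ 594.32*I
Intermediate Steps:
V = -5 (V = 3 - (-5*(-2) - 2) = 3 - (10 - 2) = 3 - 1*8 = 3 - 8 = -5)
x(R) = 5 + R (x(R) = R - 1*(-5) = R + 5 = 5 + R)
√(-352718 + x(S)) = √(-352718 + (5 - 505)) = √(-352718 - 500) = √(-353218) = I*√353218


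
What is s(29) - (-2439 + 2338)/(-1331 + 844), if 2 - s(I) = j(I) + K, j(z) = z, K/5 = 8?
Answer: -32730/487 ≈ -67.207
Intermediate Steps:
K = 40 (K = 5*8 = 40)
s(I) = -38 - I (s(I) = 2 - (I + 40) = 2 - (40 + I) = 2 + (-40 - I) = -38 - I)
s(29) - (-2439 + 2338)/(-1331 + 844) = (-38 - 1*29) - (-2439 + 2338)/(-1331 + 844) = (-38 - 29) - (-101)/(-487) = -67 - (-101)*(-1)/487 = -67 - 1*101/487 = -67 - 101/487 = -32730/487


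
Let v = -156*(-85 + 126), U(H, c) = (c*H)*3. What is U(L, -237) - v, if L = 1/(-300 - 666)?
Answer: 2059749/322 ≈ 6396.7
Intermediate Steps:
L = -1/966 (L = 1/(-966) = -1/966 ≈ -0.0010352)
U(H, c) = 3*H*c (U(H, c) = (H*c)*3 = 3*H*c)
v = -6396 (v = -156*41 = -6396)
U(L, -237) - v = 3*(-1/966)*(-237) - 1*(-6396) = 237/322 + 6396 = 2059749/322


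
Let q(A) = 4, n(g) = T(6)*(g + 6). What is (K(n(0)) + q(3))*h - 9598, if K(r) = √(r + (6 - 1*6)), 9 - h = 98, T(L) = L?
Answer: -10488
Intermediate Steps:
n(g) = 36 + 6*g (n(g) = 6*(g + 6) = 6*(6 + g) = 36 + 6*g)
h = -89 (h = 9 - 1*98 = 9 - 98 = -89)
K(r) = √r (K(r) = √(r + (6 - 6)) = √(r + 0) = √r)
(K(n(0)) + q(3))*h - 9598 = (√(36 + 6*0) + 4)*(-89) - 9598 = (√(36 + 0) + 4)*(-89) - 9598 = (√36 + 4)*(-89) - 9598 = (6 + 4)*(-89) - 9598 = 10*(-89) - 9598 = -890 - 9598 = -10488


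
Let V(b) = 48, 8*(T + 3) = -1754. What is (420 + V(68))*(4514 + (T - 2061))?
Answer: 1043991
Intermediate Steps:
T = -889/4 (T = -3 + (⅛)*(-1754) = -3 - 877/4 = -889/4 ≈ -222.25)
(420 + V(68))*(4514 + (T - 2061)) = (420 + 48)*(4514 + (-889/4 - 2061)) = 468*(4514 - 9133/4) = 468*(8923/4) = 1043991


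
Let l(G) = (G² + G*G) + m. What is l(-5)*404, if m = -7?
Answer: 17372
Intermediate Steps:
l(G) = -7 + 2*G² (l(G) = (G² + G*G) - 7 = (G² + G²) - 7 = 2*G² - 7 = -7 + 2*G²)
l(-5)*404 = (-7 + 2*(-5)²)*404 = (-7 + 2*25)*404 = (-7 + 50)*404 = 43*404 = 17372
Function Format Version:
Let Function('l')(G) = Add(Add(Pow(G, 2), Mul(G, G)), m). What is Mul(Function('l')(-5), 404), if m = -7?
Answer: 17372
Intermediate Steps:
Function('l')(G) = Add(-7, Mul(2, Pow(G, 2))) (Function('l')(G) = Add(Add(Pow(G, 2), Mul(G, G)), -7) = Add(Add(Pow(G, 2), Pow(G, 2)), -7) = Add(Mul(2, Pow(G, 2)), -7) = Add(-7, Mul(2, Pow(G, 2))))
Mul(Function('l')(-5), 404) = Mul(Add(-7, Mul(2, Pow(-5, 2))), 404) = Mul(Add(-7, Mul(2, 25)), 404) = Mul(Add(-7, 50), 404) = Mul(43, 404) = 17372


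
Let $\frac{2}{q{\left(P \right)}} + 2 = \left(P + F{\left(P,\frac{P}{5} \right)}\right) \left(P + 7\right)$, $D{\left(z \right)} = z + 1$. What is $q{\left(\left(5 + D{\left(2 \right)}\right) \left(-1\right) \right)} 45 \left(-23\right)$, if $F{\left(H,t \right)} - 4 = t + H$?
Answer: $- \frac{5175}{29} \approx -178.45$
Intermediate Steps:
$D{\left(z \right)} = 1 + z$
$F{\left(H,t \right)} = 4 + H + t$ ($F{\left(H,t \right)} = 4 + \left(t + H\right) = 4 + \left(H + t\right) = 4 + H + t$)
$q{\left(P \right)} = \frac{2}{-2 + \left(4 + \frac{11 P}{5}\right) \left(7 + P\right)}$ ($q{\left(P \right)} = \frac{2}{-2 + \left(P + \left(4 + P + \frac{P}{5}\right)\right) \left(P + 7\right)} = \frac{2}{-2 + \left(P + \left(4 + P + P \frac{1}{5}\right)\right) \left(7 + P\right)} = \frac{2}{-2 + \left(P + \left(4 + P + \frac{P}{5}\right)\right) \left(7 + P\right)} = \frac{2}{-2 + \left(P + \left(4 + \frac{6 P}{5}\right)\right) \left(7 + P\right)} = \frac{2}{-2 + \left(4 + \frac{11 P}{5}\right) \left(7 + P\right)}$)
$q{\left(\left(5 + D{\left(2 \right)}\right) \left(-1\right) \right)} 45 \left(-23\right) = \frac{10}{130 + 11 \left(\left(5 + \left(1 + 2\right)\right) \left(-1\right)\right)^{2} + 97 \left(5 + \left(1 + 2\right)\right) \left(-1\right)} 45 \left(-23\right) = \frac{10}{130 + 11 \left(\left(5 + 3\right) \left(-1\right)\right)^{2} + 97 \left(5 + 3\right) \left(-1\right)} 45 \left(-23\right) = \frac{10}{130 + 11 \left(8 \left(-1\right)\right)^{2} + 97 \cdot 8 \left(-1\right)} 45 \left(-23\right) = \frac{10}{130 + 11 \left(-8\right)^{2} + 97 \left(-8\right)} 45 \left(-23\right) = \frac{10}{130 + 11 \cdot 64 - 776} \cdot 45 \left(-23\right) = \frac{10}{130 + 704 - 776} \cdot 45 \left(-23\right) = \frac{10}{58} \cdot 45 \left(-23\right) = 10 \cdot \frac{1}{58} \cdot 45 \left(-23\right) = \frac{5}{29} \cdot 45 \left(-23\right) = \frac{225}{29} \left(-23\right) = - \frac{5175}{29}$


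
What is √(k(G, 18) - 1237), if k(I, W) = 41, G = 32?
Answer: 2*I*√299 ≈ 34.583*I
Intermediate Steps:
√(k(G, 18) - 1237) = √(41 - 1237) = √(-1196) = 2*I*√299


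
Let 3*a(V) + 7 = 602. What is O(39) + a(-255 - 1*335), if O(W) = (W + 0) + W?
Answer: 829/3 ≈ 276.33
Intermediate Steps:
a(V) = 595/3 (a(V) = -7/3 + (1/3)*602 = -7/3 + 602/3 = 595/3)
O(W) = 2*W (O(W) = W + W = 2*W)
O(39) + a(-255 - 1*335) = 2*39 + 595/3 = 78 + 595/3 = 829/3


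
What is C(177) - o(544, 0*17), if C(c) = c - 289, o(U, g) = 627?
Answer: -739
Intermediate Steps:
C(c) = -289 + c
C(177) - o(544, 0*17) = (-289 + 177) - 1*627 = -112 - 627 = -739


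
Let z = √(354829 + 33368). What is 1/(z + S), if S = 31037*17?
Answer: 527629/278391973444 - 3*√43133/278391973444 ≈ 1.8930e-6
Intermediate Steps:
z = 3*√43133 (z = √388197 = 3*√43133 ≈ 623.05)
S = 527629
1/(z + S) = 1/(3*√43133 + 527629) = 1/(527629 + 3*√43133)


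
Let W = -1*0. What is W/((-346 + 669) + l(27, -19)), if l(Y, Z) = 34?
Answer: 0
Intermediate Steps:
W = 0
W/((-346 + 669) + l(27, -19)) = 0/((-346 + 669) + 34) = 0/(323 + 34) = 0/357 = 0*(1/357) = 0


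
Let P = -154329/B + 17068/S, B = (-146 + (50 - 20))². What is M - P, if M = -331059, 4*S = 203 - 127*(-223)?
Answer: -31765808092333/95954736 ≈ -3.3105e+5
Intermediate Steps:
S = 7131 (S = (203 - 127*(-223))/4 = (203 + 28321)/4 = (¼)*28524 = 7131)
B = 13456 (B = (-146 + 30)² = (-116)² = 13456)
P = -870853091/95954736 (P = -154329/13456 + 17068/7131 = -870853091/95954736 ≈ -9.0757)
M - P = -331059 - 1*(-870853091/95954736) = -331059 + 870853091/95954736 = -31765808092333/95954736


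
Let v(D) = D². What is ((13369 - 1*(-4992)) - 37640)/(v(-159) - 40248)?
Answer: 19279/14967 ≈ 1.2881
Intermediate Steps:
((13369 - 1*(-4992)) - 37640)/(v(-159) - 40248) = ((13369 - 1*(-4992)) - 37640)/((-159)² - 40248) = ((13369 + 4992) - 37640)/(25281 - 40248) = (18361 - 37640)/(-14967) = -19279*(-1/14967) = 19279/14967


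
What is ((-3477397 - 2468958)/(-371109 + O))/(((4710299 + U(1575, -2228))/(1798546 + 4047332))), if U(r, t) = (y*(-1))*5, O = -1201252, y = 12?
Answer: 34761665874690/7406196104279 ≈ 4.6936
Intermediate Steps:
U(r, t) = -60 (U(r, t) = (12*(-1))*5 = -12*5 = -60)
((-3477397 - 2468958)/(-371109 + O))/(((4710299 + U(1575, -2228))/(1798546 + 4047332))) = ((-3477397 - 2468958)/(-371109 - 1201252))/(((4710299 - 60)/(1798546 + 4047332))) = (-5946355/(-1572361))/((4710239/5845878)) = (-5946355*(-1/1572361))/((4710239*(1/5845878))) = 5946355/(1572361*(4710239/5845878)) = (5946355/1572361)*(5845878/4710239) = 34761665874690/7406196104279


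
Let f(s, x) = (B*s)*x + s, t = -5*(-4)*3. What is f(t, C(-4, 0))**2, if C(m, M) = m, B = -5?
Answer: 1587600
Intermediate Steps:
t = 60 (t = 20*3 = 60)
f(s, x) = s - 5*s*x (f(s, x) = (-5*s)*x + s = -5*s*x + s = s - 5*s*x)
f(t, C(-4, 0))**2 = (60*(1 - 5*(-4)))**2 = (60*(1 + 20))**2 = (60*21)**2 = 1260**2 = 1587600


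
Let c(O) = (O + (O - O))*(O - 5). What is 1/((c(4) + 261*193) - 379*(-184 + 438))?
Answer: -1/45897 ≈ -2.1788e-5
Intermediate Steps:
c(O) = O*(-5 + O) (c(O) = (O + 0)*(-5 + O) = O*(-5 + O))
1/((c(4) + 261*193) - 379*(-184 + 438)) = 1/((4*(-5 + 4) + 261*193) - 379*(-184 + 438)) = 1/((4*(-1) + 50373) - 379*254) = 1/((-4 + 50373) - 96266) = 1/(50369 - 96266) = 1/(-45897) = -1/45897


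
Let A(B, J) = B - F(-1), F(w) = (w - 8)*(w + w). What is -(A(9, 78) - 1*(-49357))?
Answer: -49348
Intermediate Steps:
F(w) = 2*w*(-8 + w) (F(w) = (-8 + w)*(2*w) = 2*w*(-8 + w))
A(B, J) = -18 + B (A(B, J) = B - 2*(-1)*(-8 - 1) = B - 2*(-1)*(-9) = B - 1*18 = B - 18 = -18 + B)
-(A(9, 78) - 1*(-49357)) = -((-18 + 9) - 1*(-49357)) = -(-9 + 49357) = -1*49348 = -49348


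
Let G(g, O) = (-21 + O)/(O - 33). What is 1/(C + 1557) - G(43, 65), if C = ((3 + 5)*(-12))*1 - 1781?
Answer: -441/320 ≈ -1.3781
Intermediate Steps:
G(g, O) = (-21 + O)/(-33 + O)
C = -1877 (C = (8*(-12))*1 - 1781 = -96*1 - 1781 = -96 - 1781 = -1877)
1/(C + 1557) - G(43, 65) = 1/(-1877 + 1557) - (-21 + 65)/(-33 + 65) = 1/(-320) - 44/32 = -1/320 - 44/32 = -1/320 - 1*11/8 = -1/320 - 11/8 = -441/320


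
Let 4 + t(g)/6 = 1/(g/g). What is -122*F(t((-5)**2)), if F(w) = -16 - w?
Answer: -244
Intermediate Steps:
t(g) = -18 (t(g) = -24 + 6/((g/g)) = -24 + 6/1 = -24 + 6*1 = -24 + 6 = -18)
-122*F(t((-5)**2)) = -122*(-16 - 1*(-18)) = -122*(-16 + 18) = -122*2 = -244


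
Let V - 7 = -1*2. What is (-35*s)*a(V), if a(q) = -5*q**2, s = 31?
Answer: 135625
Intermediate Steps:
V = 5 (V = 7 - 1*2 = 7 - 2 = 5)
(-35*s)*a(V) = (-35*31)*(-5*5**2) = -(-5425)*25 = -1085*(-125) = 135625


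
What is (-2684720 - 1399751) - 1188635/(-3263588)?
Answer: -13330029353313/3263588 ≈ -4.0845e+6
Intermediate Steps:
(-2684720 - 1399751) - 1188635/(-3263588) = -4084471 - 1188635*(-1/3263588) = -4084471 + 1188635/3263588 = -13330029353313/3263588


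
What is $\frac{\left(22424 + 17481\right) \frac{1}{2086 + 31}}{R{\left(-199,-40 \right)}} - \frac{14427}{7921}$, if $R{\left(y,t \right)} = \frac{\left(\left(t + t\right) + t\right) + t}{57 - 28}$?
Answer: $- \frac{96918973}{18503456} \approx -5.2379$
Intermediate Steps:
$R{\left(y,t \right)} = \frac{4 t}{29}$ ($R{\left(y,t \right)} = \frac{\left(2 t + t\right) + t}{29} = \left(3 t + t\right) \frac{1}{29} = 4 t \frac{1}{29} = \frac{4 t}{29}$)
$\frac{\left(22424 + 17481\right) \frac{1}{2086 + 31}}{R{\left(-199,-40 \right)}} - \frac{14427}{7921} = \frac{\left(22424 + 17481\right) \frac{1}{2086 + 31}}{\frac{4}{29} \left(-40\right)} - \frac{14427}{7921} = \frac{39905 \cdot \frac{1}{2117}}{- \frac{160}{29}} - \frac{14427}{7921} = 39905 \cdot \frac{1}{2117} \left(- \frac{29}{160}\right) - \frac{14427}{7921} = \frac{39905}{2117} \left(- \frac{29}{160}\right) - \frac{14427}{7921} = - \frac{7981}{2336} - \frac{14427}{7921} = - \frac{96918973}{18503456}$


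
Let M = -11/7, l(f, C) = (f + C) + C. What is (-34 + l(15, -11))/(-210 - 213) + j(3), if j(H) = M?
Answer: -4366/2961 ≈ -1.4745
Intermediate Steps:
l(f, C) = f + 2*C (l(f, C) = (C + f) + C = f + 2*C)
M = -11/7 (M = -11*⅐ = -11/7 ≈ -1.5714)
j(H) = -11/7
(-34 + l(15, -11))/(-210 - 213) + j(3) = (-34 + (15 + 2*(-11)))/(-210 - 213) - 11/7 = (-34 + (15 - 22))/(-423) - 11/7 = (-34 - 7)*(-1/423) - 11/7 = -41*(-1/423) - 11/7 = 41/423 - 11/7 = -4366/2961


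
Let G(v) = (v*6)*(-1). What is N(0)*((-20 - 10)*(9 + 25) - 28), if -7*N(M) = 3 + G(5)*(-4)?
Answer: 128904/7 ≈ 18415.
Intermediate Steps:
G(v) = -6*v (G(v) = (6*v)*(-1) = -6*v)
N(M) = -123/7 (N(M) = -(3 - 6*5*(-4))/7 = -(3 - 30*(-4))/7 = -(3 + 120)/7 = -⅐*123 = -123/7)
N(0)*((-20 - 10)*(9 + 25) - 28) = -123*((-20 - 10)*(9 + 25) - 28)/7 = -123*(-30*34 - 28)/7 = -123*(-1020 - 28)/7 = -123/7*(-1048) = 128904/7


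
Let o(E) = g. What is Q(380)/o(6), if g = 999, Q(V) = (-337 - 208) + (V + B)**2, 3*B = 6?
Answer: 145379/999 ≈ 145.52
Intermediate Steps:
B = 2 (B = (1/3)*6 = 2)
Q(V) = -545 + (2 + V)**2 (Q(V) = (-337 - 208) + (V + 2)**2 = -545 + (2 + V)**2)
o(E) = 999
Q(380)/o(6) = (-545 + (2 + 380)**2)/999 = (-545 + 382**2)*(1/999) = (-545 + 145924)*(1/999) = 145379*(1/999) = 145379/999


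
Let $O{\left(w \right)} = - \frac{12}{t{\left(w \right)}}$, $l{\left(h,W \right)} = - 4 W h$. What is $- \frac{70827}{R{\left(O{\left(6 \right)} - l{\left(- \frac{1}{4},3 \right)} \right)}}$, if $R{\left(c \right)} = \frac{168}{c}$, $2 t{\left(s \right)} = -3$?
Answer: $- \frac{118045}{56} \approx -2107.9$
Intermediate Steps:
$t{\left(s \right)} = - \frac{3}{2}$ ($t{\left(s \right)} = \frac{1}{2} \left(-3\right) = - \frac{3}{2}$)
$l{\left(h,W \right)} = - 4 W h$
$O{\left(w \right)} = 8$ ($O{\left(w \right)} = - \frac{12}{- \frac{3}{2}} = \left(-12\right) \left(- \frac{2}{3}\right) = 8$)
$- \frac{70827}{R{\left(O{\left(6 \right)} - l{\left(- \frac{1}{4},3 \right)} \right)}} = - \frac{70827}{168 \frac{1}{8 - \left(-4\right) 3 \left(- \frac{1}{4}\right)}} = - \frac{70827}{168 \frac{1}{8 - 3}} = - \frac{70827}{168 \cdot \frac{1}{5}} = - \frac{70827}{\frac{168}{5}} = \left(-70827\right) \frac{5}{168} = - \frac{118045}{56}$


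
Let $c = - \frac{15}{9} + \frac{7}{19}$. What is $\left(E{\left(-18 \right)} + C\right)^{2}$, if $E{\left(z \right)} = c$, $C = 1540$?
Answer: $\frac{7692342436}{3249} \approx 2.3676 \cdot 10^{6}$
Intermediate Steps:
$c = - \frac{74}{57}$ ($c = \left(-15\right) \frac{1}{9} + 7 \cdot \frac{1}{19} = - \frac{5}{3} + \frac{7}{19} = - \frac{74}{57} \approx -1.2982$)
$E{\left(z \right)} = - \frac{74}{57}$
$\left(E{\left(-18 \right)} + C\right)^{2} = \left(- \frac{74}{57} + 1540\right)^{2} = \left(\frac{87706}{57}\right)^{2} = \frac{7692342436}{3249}$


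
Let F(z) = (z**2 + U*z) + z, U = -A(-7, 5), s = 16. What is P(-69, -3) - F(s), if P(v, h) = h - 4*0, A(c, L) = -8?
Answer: -403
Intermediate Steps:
U = 8 (U = -1*(-8) = 8)
P(v, h) = h (P(v, h) = h + 0 = h)
F(z) = z**2 + 9*z (F(z) = (z**2 + 8*z) + z = z**2 + 9*z)
P(-69, -3) - F(s) = -3 - 16*(9 + 16) = -3 - 16*25 = -3 - 1*400 = -3 - 400 = -403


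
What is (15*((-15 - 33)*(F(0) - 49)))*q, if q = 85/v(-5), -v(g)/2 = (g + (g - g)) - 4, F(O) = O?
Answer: 166600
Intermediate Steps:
v(g) = 8 - 2*g (v(g) = -2*((g + (g - g)) - 4) = -2*((g + 0) - 4) = -2*(g - 4) = -2*(-4 + g) = 8 - 2*g)
q = 85/18 (q = 85/(8 - 2*(-5)) = 85/(8 + 10) = 85/18 ≈ 4.7222)
(15*((-15 - 33)*(F(0) - 49)))*q = (15*((-15 - 33)*(0 - 49)))*(85/18) = (15*(-48*(-49)))*(85/18) = (15*2352)*(85/18) = 35280*(85/18) = 166600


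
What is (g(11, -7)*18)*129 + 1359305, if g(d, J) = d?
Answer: 1384847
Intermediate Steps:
(g(11, -7)*18)*129 + 1359305 = (11*18)*129 + 1359305 = 198*129 + 1359305 = 25542 + 1359305 = 1384847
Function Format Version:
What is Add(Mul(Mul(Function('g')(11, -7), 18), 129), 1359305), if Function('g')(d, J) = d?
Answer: 1384847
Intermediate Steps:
Add(Mul(Mul(Function('g')(11, -7), 18), 129), 1359305) = Add(Mul(Mul(11, 18), 129), 1359305) = Add(Mul(198, 129), 1359305) = Add(25542, 1359305) = 1384847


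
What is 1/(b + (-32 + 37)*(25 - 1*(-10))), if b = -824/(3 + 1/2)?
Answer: -7/423 ≈ -0.016548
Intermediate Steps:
b = -1648/7 (b = -824/(3 + 1/2) = -824/7/2 = -824*2/7 = -1648/7 ≈ -235.43)
1/(b + (-32 + 37)*(25 - 1*(-10))) = 1/(-1648/7 + (-32 + 37)*(25 - 1*(-10))) = 1/(-1648/7 + 5*(25 + 10)) = 1/(-1648/7 + 5*35) = 1/(-1648/7 + 175) = 1/(-423/7) = -7/423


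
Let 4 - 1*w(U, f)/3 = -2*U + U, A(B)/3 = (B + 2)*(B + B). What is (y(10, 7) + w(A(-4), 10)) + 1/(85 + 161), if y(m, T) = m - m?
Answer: 38377/246 ≈ 156.00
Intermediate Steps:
y(m, T) = 0
A(B) = 6*B*(2 + B) (A(B) = 3*((B + 2)*(B + B)) = 3*((2 + B)*(2*B)) = 3*(2*B*(2 + B)) = 6*B*(2 + B))
w(U, f) = 12 + 3*U (w(U, f) = 12 - 3*(-2*U + U) = 12 - (-3)*U = 12 + 3*U)
(y(10, 7) + w(A(-4), 10)) + 1/(85 + 161) = (0 + (12 + 3*(6*(-4)*(2 - 4)))) + 1/(85 + 161) = (0 + (12 + 3*(6*(-4)*(-2)))) + 1/246 = (0 + (12 + 3*48)) + 1/246 = (0 + (12 + 144)) + 1/246 = (0 + 156) + 1/246 = 156 + 1/246 = 38377/246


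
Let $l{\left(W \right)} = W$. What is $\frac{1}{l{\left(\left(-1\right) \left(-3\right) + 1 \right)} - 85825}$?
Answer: $- \frac{1}{85821} \approx -1.1652 \cdot 10^{-5}$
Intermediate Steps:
$\frac{1}{l{\left(\left(-1\right) \left(-3\right) + 1 \right)} - 85825} = \frac{1}{\left(\left(-1\right) \left(-3\right) + 1\right) - 85825} = \frac{1}{\left(3 + 1\right) - 85825} = \frac{1}{4 - 85825} = \frac{1}{-85821} = - \frac{1}{85821}$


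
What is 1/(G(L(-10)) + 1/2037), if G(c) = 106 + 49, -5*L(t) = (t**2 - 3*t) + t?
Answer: 2037/315736 ≈ 0.0064516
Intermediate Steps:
L(t) = -t**2/5 + 2*t/5 (L(t) = -((t**2 - 3*t) + t)/5 = -(t**2 - 2*t)/5 = -t**2/5 + 2*t/5)
G(c) = 155
1/(G(L(-10)) + 1/2037) = 1/(155 + 1/2037) = 1/(315736/2037) = 2037/315736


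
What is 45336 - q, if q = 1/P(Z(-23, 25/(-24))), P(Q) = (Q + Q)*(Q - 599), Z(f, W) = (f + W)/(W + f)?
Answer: 54221857/1196 ≈ 45336.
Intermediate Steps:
Z(f, W) = 1 (Z(f, W) = (W + f)/(W + f) = 1)
P(Q) = 2*Q*(-599 + Q) (P(Q) = (2*Q)*(-599 + Q) = 2*Q*(-599 + Q))
q = -1/1196 (q = 1/(2*1*(-599 + 1)) = 1/(2*1*(-598)) = 1/(-1196) = -1/1196 ≈ -0.00083612)
45336 - q = 45336 - 1*(-1/1196) = 45336 + 1/1196 = 54221857/1196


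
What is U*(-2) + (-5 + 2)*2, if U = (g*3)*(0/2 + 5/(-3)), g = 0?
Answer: -6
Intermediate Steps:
U = 0 (U = (0*3)*(0/2 + 5/(-3)) = 0*(0*(1/2) + 5*(-1/3)) = 0*(0 - 5/3) = 0*(-5/3) = 0)
U*(-2) + (-5 + 2)*2 = 0*(-2) + (-5 + 2)*2 = 0 - 3*2 = 0 - 6 = -6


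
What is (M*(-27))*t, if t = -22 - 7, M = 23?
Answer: 18009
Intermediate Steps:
t = -29
(M*(-27))*t = (23*(-27))*(-29) = -621*(-29) = 18009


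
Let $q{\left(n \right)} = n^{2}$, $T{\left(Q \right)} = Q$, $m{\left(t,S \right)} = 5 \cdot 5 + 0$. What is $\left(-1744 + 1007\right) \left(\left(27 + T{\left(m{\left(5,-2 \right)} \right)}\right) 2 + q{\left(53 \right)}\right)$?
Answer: $-2146881$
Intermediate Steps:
$m{\left(t,S \right)} = 25$ ($m{\left(t,S \right)} = 25 + 0 = 25$)
$\left(-1744 + 1007\right) \left(\left(27 + T{\left(m{\left(5,-2 \right)} \right)}\right) 2 + q{\left(53 \right)}\right) = \left(-1744 + 1007\right) \left(\left(27 + 25\right) 2 + 53^{2}\right) = - 737 \left(52 \cdot 2 + 2809\right) = - 737 \left(104 + 2809\right) = \left(-737\right) 2913 = -2146881$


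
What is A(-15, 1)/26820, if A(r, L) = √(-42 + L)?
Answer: I*√41/26820 ≈ 0.00023874*I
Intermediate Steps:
A(-15, 1)/26820 = √(-42 + 1)/26820 = √(-41)*(1/26820) = (I*√41)*(1/26820) = I*√41/26820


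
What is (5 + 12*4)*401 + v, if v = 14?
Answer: 21267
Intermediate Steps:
(5 + 12*4)*401 + v = (5 + 12*4)*401 + 14 = (5 + 48)*401 + 14 = 53*401 + 14 = 21253 + 14 = 21267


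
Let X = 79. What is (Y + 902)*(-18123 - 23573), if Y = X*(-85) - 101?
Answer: 246590144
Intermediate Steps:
Y = -6816 (Y = 79*(-85) - 101 = -6715 - 101 = -6816)
(Y + 902)*(-18123 - 23573) = (-6816 + 902)*(-18123 - 23573) = -5914*(-41696) = 246590144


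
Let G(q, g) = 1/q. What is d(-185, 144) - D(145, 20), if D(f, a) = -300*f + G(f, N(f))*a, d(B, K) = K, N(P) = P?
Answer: 1265672/29 ≈ 43644.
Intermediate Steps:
D(f, a) = -300*f + a/f
d(-185, 144) - D(145, 20) = 144 - (-300*145 + 20/145) = 144 - (-43500 + 20*(1/145)) = 144 - (-43500 + 4/29) = 144 - 1*(-1261496/29) = 144 + 1261496/29 = 1265672/29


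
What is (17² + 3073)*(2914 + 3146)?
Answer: 20373720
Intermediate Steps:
(17² + 3073)*(2914 + 3146) = (289 + 3073)*6060 = 3362*6060 = 20373720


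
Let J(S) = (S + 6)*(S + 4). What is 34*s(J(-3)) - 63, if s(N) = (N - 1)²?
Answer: 73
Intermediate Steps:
J(S) = (4 + S)*(6 + S) (J(S) = (6 + S)*(4 + S) = (4 + S)*(6 + S))
s(N) = (-1 + N)²
34*s(J(-3)) - 63 = 34*(-1 + (24 + (-3)² + 10*(-3)))² - 63 = 34*(-1 + (24 + 9 - 30))² - 63 = 34*(-1 + 3)² - 63 = 34*2² - 63 = 34*4 - 63 = 136 - 63 = 73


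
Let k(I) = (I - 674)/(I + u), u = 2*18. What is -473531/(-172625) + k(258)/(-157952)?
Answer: 687182854829/250510638000 ≈ 2.7431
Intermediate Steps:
u = 36
k(I) = (-674 + I)/(36 + I) (k(I) = (I - 674)/(I + 36) = (-674 + I)/(36 + I))
-473531/(-172625) + k(258)/(-157952) = -473531/(-172625) + ((-674 + 258)/(36 + 258))/(-157952) = -473531*(-1/172625) + (-416/294)*(-1/157952) = 473531/172625 + ((1/294)*(-416))*(-1/157952) = 473531/172625 - 208/147*(-1/157952) = 473531/172625 + 13/1451184 = 687182854829/250510638000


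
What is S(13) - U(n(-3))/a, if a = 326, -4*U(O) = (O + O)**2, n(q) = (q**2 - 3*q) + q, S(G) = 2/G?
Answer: 3577/4238 ≈ 0.84403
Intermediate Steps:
n(q) = q**2 - 2*q
U(O) = -O**2 (U(O) = -(O + O)**2/4 = -4*O**2/4 = -O**2)
S(13) - U(n(-3))/a = 2/13 - (-(-3*(-2 - 3))**2)/326 = 2*(1/13) - (-(-3*(-5))**2)/326 = 2/13 - (-1*15**2)/326 = 2/13 - (-1*225)/326 = 2/13 - (-225)/326 = 2/13 - 1*(-225/326) = 2/13 + 225/326 = 3577/4238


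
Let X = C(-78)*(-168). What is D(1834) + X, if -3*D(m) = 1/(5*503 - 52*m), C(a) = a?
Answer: 3650237137/278559 ≈ 13104.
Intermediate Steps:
D(m) = -1/(3*(2515 - 52*m)) (D(m) = -1/(3*(5*503 - 52*m)) = -1/(3*(2515 - 52*m)))
X = 13104 (X = -78*(-168) = 13104)
D(1834) + X = 1/(3*(-2515 + 52*1834)) + 13104 = 1/(3*(-2515 + 95368)) + 13104 = (⅓)/92853 + 13104 = (⅓)*(1/92853) + 13104 = 1/278559 + 13104 = 3650237137/278559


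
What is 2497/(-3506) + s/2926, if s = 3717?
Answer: 204485/366377 ≈ 0.55813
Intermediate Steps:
2497/(-3506) + s/2926 = 2497/(-3506) + 3717/2926 = 2497*(-1/3506) + 3717*(1/2926) = -2497/3506 + 531/418 = 204485/366377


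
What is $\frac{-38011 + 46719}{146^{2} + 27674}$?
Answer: $\frac{4354}{24495} \approx 0.17775$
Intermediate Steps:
$\frac{-38011 + 46719}{146^{2} + 27674} = \frac{8708}{21316 + 27674} = \frac{8708}{48990} = 8708 \cdot \frac{1}{48990} = \frac{4354}{24495}$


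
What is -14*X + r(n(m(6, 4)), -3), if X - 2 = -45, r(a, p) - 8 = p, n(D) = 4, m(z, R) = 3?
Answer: 607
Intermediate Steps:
r(a, p) = 8 + p
X = -43 (X = 2 - 45 = -43)
-14*X + r(n(m(6, 4)), -3) = -14*(-43) + (8 - 3) = 602 + 5 = 607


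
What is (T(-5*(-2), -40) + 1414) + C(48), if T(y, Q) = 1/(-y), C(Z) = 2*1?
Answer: 14159/10 ≈ 1415.9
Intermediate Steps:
C(Z) = 2
T(y, Q) = -1/y
(T(-5*(-2), -40) + 1414) + C(48) = (-1/((-5*(-2))) + 1414) + 2 = (-1/10 + 1414) + 2 = (-1*⅒ + 1414) + 2 = (-⅒ + 1414) + 2 = 14139/10 + 2 = 14159/10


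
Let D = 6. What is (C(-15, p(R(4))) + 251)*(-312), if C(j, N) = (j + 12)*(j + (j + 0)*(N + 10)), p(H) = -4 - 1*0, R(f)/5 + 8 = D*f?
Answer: -176592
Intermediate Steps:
R(f) = -40 + 30*f (R(f) = -40 + 5*(6*f) = -40 + 30*f)
p(H) = -4 (p(H) = -4 + 0 = -4)
C(j, N) = (12 + j)*(j + j*(10 + N))
(C(-15, p(R(4))) + 251)*(-312) = (-15*(132 + 11*(-15) + 12*(-4) - 4*(-15)) + 251)*(-312) = (-15*(132 - 165 - 48 + 60) + 251)*(-312) = (-15*(-21) + 251)*(-312) = (315 + 251)*(-312) = 566*(-312) = -176592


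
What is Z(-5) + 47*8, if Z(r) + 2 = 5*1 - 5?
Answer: 374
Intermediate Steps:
Z(r) = -2 (Z(r) = -2 + (5*1 - 5) = -2 + (5 - 5) = -2 + 0 = -2)
Z(-5) + 47*8 = -2 + 47*8 = -2 + 376 = 374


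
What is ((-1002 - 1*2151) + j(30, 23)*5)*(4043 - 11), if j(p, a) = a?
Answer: -12249216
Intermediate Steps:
((-1002 - 1*2151) + j(30, 23)*5)*(4043 - 11) = ((-1002 - 1*2151) + 23*5)*(4043 - 11) = ((-1002 - 2151) + 115)*4032 = (-3153 + 115)*4032 = -3038*4032 = -12249216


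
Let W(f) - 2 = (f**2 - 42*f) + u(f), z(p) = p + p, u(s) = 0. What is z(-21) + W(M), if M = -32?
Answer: 2328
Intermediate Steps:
z(p) = 2*p
W(f) = 2 + f**2 - 42*f (W(f) = 2 + ((f**2 - 42*f) + 0) = 2 + (f**2 - 42*f) = 2 + f**2 - 42*f)
z(-21) + W(M) = 2*(-21) + (2 + (-32)**2 - 42*(-32)) = -42 + (2 + 1024 + 1344) = -42 + 2370 = 2328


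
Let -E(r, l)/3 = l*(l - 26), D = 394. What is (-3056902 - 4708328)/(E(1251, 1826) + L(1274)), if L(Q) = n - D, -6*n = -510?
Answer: 2588410/3286903 ≈ 0.78749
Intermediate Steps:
n = 85 (n = -⅙*(-510) = 85)
L(Q) = -309 (L(Q) = 85 - 1*394 = 85 - 394 = -309)
E(r, l) = -3*l*(-26 + l) (E(r, l) = -3*l*(l - 26) = -3*l*(-26 + l))
(-3056902 - 4708328)/(E(1251, 1826) + L(1274)) = (-3056902 - 4708328)/(3*1826*(26 - 1*1826) - 309) = -7765230/(3*1826*(26 - 1826) - 309) = -7765230/(3*1826*(-1800) - 309) = -7765230/(-9860400 - 309) = -7765230/(-9860709) = -7765230*(-1/9860709) = 2588410/3286903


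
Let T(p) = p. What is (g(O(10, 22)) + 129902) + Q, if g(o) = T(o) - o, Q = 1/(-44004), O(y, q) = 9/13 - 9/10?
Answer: 5716207607/44004 ≈ 1.2990e+5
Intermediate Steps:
O(y, q) = -27/130 (O(y, q) = 9*(1/13) - 9*⅒ = 9/13 - 9/10 = -27/130)
Q = -1/44004 ≈ -2.2725e-5
g(o) = 0 (g(o) = o - o = 0)
(g(O(10, 22)) + 129902) + Q = (0 + 129902) - 1/44004 = 129902 - 1/44004 = 5716207607/44004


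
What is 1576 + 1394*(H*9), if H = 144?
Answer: 1808200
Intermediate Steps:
1576 + 1394*(H*9) = 1576 + 1394*(144*9) = 1576 + 1394*1296 = 1576 + 1806624 = 1808200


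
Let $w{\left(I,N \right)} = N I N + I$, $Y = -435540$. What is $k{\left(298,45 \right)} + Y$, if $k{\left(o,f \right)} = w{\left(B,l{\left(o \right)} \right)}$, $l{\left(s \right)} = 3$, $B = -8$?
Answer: $-435620$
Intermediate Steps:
$w{\left(I,N \right)} = I + I N^{2}$ ($w{\left(I,N \right)} = I N N + I = I N^{2} + I = I + I N^{2}$)
$k{\left(o,f \right)} = -80$ ($k{\left(o,f \right)} = - 8 \left(1 + 3^{2}\right) = - 8 \left(1 + 9\right) = \left(-8\right) 10 = -80$)
$k{\left(298,45 \right)} + Y = -80 - 435540 = -435620$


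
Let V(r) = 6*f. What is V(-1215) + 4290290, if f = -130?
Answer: 4289510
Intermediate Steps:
V(r) = -780 (V(r) = 6*(-130) = -780)
V(-1215) + 4290290 = -780 + 4290290 = 4289510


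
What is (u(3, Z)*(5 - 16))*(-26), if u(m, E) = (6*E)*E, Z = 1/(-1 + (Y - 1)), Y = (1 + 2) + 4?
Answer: 1716/25 ≈ 68.640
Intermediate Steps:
Y = 7 (Y = 3 + 4 = 7)
Z = 1/5 (Z = 1/(-1 + (7 - 1)) = 1/(-1 + 6) = 1/5 ≈ 0.20000)
u(m, E) = 6*E**2
(u(3, Z)*(5 - 16))*(-26) = ((6*(1/5)**2)*(5 - 16))*(-26) = ((6*(1/25))*(-11))*(-26) = ((6/25)*(-11))*(-26) = -66/25*(-26) = 1716/25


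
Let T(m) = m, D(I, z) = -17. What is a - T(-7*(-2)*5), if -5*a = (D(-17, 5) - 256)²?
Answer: -74879/5 ≈ -14976.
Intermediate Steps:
a = -74529/5 (a = -(-17 - 256)²/5 = -⅕*(-273)² = -⅕*74529 = -74529/5 ≈ -14906.)
a - T(-7*(-2)*5) = -74529/5 - (-7*(-2))*5 = -74529/5 - 14*5 = -74529/5 - 1*70 = -74529/5 - 70 = -74879/5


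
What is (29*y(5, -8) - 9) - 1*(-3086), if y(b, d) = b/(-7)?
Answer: 21394/7 ≈ 3056.3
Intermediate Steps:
y(b, d) = -b/7 (y(b, d) = b*(-⅐) = -b/7)
(29*y(5, -8) - 9) - 1*(-3086) = (29*(-⅐*5) - 9) - 1*(-3086) = (29*(-5/7) - 9) + 3086 = (-145/7 - 9) + 3086 = -208/7 + 3086 = 21394/7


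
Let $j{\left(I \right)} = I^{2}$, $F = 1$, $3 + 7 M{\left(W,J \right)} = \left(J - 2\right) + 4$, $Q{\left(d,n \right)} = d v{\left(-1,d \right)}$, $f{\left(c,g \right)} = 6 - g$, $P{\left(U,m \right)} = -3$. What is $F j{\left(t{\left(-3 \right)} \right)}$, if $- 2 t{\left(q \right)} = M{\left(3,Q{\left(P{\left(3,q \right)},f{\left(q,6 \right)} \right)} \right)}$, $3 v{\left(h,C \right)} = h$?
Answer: $0$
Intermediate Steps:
$v{\left(h,C \right)} = \frac{h}{3}$
$Q{\left(d,n \right)} = - \frac{d}{3}$ ($Q{\left(d,n \right)} = d \frac{1}{3} \left(-1\right) = d \left(- \frac{1}{3}\right) = - \frac{d}{3}$)
$M{\left(W,J \right)} = - \frac{1}{7} + \frac{J}{7}$ ($M{\left(W,J \right)} = - \frac{3}{7} + \frac{\left(J - 2\right) + 4}{7} = - \frac{3}{7} + \frac{\left(-2 + J\right) + 4}{7} = - \frac{3}{7} + \frac{2 + J}{7} = - \frac{3}{7} + \left(\frac{2}{7} + \frac{J}{7}\right) = - \frac{1}{7} + \frac{J}{7}$)
$t{\left(q \right)} = 0$ ($t{\left(q \right)} = - \frac{- \frac{1}{7} + \frac{\left(- \frac{1}{3}\right) \left(-3\right)}{7}}{2} = - \frac{- \frac{1}{7} + \frac{1}{7} \cdot 1}{2} = - \frac{- \frac{1}{7} + \frac{1}{7}}{2} = \left(- \frac{1}{2}\right) 0 = 0$)
$F j{\left(t{\left(-3 \right)} \right)} = 1 \cdot 0^{2} = 1 \cdot 0 = 0$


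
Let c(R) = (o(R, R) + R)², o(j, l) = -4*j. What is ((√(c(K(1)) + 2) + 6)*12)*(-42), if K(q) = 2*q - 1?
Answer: -3024 - 504*√11 ≈ -4695.6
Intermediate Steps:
K(q) = -1 + 2*q
c(R) = 9*R² (c(R) = (-4*R + R)² = (-3*R)² = 9*R²)
((√(c(K(1)) + 2) + 6)*12)*(-42) = ((√(9*(-1 + 2*1)² + 2) + 6)*12)*(-42) = ((√(9*(-1 + 2)² + 2) + 6)*12)*(-42) = ((√(9*1² + 2) + 6)*12)*(-42) = ((√(9*1 + 2) + 6)*12)*(-42) = ((√(9 + 2) + 6)*12)*(-42) = ((√11 + 6)*12)*(-42) = ((6 + √11)*12)*(-42) = (72 + 12*√11)*(-42) = -3024 - 504*√11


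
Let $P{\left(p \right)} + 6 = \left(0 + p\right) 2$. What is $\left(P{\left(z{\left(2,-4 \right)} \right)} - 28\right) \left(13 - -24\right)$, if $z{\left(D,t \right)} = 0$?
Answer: $-1258$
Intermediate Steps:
$P{\left(p \right)} = -6 + 2 p$ ($P{\left(p \right)} = -6 + \left(0 + p\right) 2 = -6 + p 2 = -6 + 2 p$)
$\left(P{\left(z{\left(2,-4 \right)} \right)} - 28\right) \left(13 - -24\right) = \left(\left(-6 + 2 \cdot 0\right) - 28\right) \left(13 - -24\right) = \left(\left(-6 + 0\right) - 28\right) \left(13 + 24\right) = \left(-6 - 28\right) 37 = \left(-34\right) 37 = -1258$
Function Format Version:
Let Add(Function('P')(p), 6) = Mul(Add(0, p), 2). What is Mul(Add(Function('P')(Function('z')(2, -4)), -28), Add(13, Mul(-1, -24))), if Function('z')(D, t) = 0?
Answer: -1258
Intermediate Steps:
Function('P')(p) = Add(-6, Mul(2, p)) (Function('P')(p) = Add(-6, Mul(Add(0, p), 2)) = Add(-6, Mul(p, 2)) = Add(-6, Mul(2, p)))
Mul(Add(Function('P')(Function('z')(2, -4)), -28), Add(13, Mul(-1, -24))) = Mul(Add(Add(-6, Mul(2, 0)), -28), Add(13, Mul(-1, -24))) = Mul(Add(Add(-6, 0), -28), Add(13, 24)) = Mul(Add(-6, -28), 37) = Mul(-34, 37) = -1258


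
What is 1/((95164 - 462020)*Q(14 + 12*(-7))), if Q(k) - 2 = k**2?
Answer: -1/1798328112 ≈ -5.5607e-10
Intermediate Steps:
Q(k) = 2 + k**2
1/((95164 - 462020)*Q(14 + 12*(-7))) = 1/((95164 - 462020)*(2 + (14 + 12*(-7))**2)) = 1/((-366856)*(2 + (14 - 84)**2)) = -1/(366856*(2 + (-70)**2)) = -1/(366856*(2 + 4900)) = -1/366856/4902 = -1/366856*1/4902 = -1/1798328112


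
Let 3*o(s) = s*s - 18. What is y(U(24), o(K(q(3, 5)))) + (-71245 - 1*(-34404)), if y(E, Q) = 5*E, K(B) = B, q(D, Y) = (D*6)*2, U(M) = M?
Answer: -36721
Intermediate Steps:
q(D, Y) = 12*D (q(D, Y) = (6*D)*2 = 12*D)
o(s) = -6 + s²/3 (o(s) = (s*s - 18)/3 = (s² - 18)/3 = (-18 + s²)/3 = -6 + s²/3)
y(U(24), o(K(q(3, 5)))) + (-71245 - 1*(-34404)) = 5*24 + (-71245 - 1*(-34404)) = 120 + (-71245 + 34404) = 120 - 36841 = -36721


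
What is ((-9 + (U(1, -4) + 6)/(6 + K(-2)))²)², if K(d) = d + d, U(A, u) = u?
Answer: 4096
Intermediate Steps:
K(d) = 2*d
((-9 + (U(1, -4) + 6)/(6 + K(-2)))²)² = ((-9 + (-4 + 6)/(6 + 2*(-2)))²)² = ((-9 + 2/(6 - 4))²)² = ((-9 + 2/2)²)² = ((-9 + 2*(½))²)² = ((-9 + 1)²)² = ((-8)²)² = 64² = 4096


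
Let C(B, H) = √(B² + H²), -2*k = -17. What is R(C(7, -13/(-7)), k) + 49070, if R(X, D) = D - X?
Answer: 98157/2 - √2570/7 ≈ 49071.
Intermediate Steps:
k = 17/2 (k = -½*(-17) = 17/2 ≈ 8.5000)
R(C(7, -13/(-7)), k) + 49070 = (17/2 - √(7² + (-13/(-7))²)) + 49070 = (17/2 - √(49 + (-13*(-⅐))²)) + 49070 = (17/2 - √(49 + (13/7)²)) + 49070 = (17/2 - √(49 + 169/49)) + 49070 = (17/2 - √(2570/49)) + 49070 = (17/2 - √2570/7) + 49070 = 98157/2 - √2570/7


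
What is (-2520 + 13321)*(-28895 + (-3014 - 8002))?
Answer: -431078711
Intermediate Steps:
(-2520 + 13321)*(-28895 + (-3014 - 8002)) = 10801*(-28895 - 11016) = 10801*(-39911) = -431078711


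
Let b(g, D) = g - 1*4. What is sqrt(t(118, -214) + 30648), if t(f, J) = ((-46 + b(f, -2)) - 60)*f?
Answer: 2*sqrt(7898) ≈ 177.74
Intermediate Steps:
b(g, D) = -4 + g (b(g, D) = g - 4 = -4 + g)
t(f, J) = f*(-110 + f) (t(f, J) = ((-46 + (-4 + f)) - 60)*f = ((-50 + f) - 60)*f = (-110 + f)*f = f*(-110 + f))
sqrt(t(118, -214) + 30648) = sqrt(118*(-110 + 118) + 30648) = sqrt(118*8 + 30648) = sqrt(944 + 30648) = sqrt(31592) = 2*sqrt(7898)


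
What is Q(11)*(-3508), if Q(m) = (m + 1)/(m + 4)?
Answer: -14032/5 ≈ -2806.4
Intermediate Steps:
Q(m) = (1 + m)/(4 + m)
Q(11)*(-3508) = ((1 + 11)/(4 + 11))*(-3508) = (12/15)*(-3508) = ((1/15)*12)*(-3508) = (4/5)*(-3508) = -14032/5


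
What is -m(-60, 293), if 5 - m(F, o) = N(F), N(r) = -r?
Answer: 55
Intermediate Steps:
m(F, o) = 5 + F (m(F, o) = 5 - (-1)*F = 5 + F)
-m(-60, 293) = -(5 - 60) = -1*(-55) = 55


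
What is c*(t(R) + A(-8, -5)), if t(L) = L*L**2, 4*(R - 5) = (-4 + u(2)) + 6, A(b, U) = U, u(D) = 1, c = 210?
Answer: 1243935/32 ≈ 38873.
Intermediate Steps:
R = 23/4 (R = 5 + ((-4 + 1) + 6)/4 = 5 + (-3 + 6)/4 = 5 + (1/4)*3 = 5 + 3/4 = 23/4 ≈ 5.7500)
t(L) = L**3
c*(t(R) + A(-8, -5)) = 210*((23/4)**3 - 5) = 210*(12167/64 - 5) = 210*(11847/64) = 1243935/32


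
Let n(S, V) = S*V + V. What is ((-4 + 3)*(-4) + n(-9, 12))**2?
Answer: 8464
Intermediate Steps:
n(S, V) = V + S*V
((-4 + 3)*(-4) + n(-9, 12))**2 = ((-4 + 3)*(-4) + 12*(1 - 9))**2 = (-1*(-4) + 12*(-8))**2 = (4 - 96)**2 = (-92)**2 = 8464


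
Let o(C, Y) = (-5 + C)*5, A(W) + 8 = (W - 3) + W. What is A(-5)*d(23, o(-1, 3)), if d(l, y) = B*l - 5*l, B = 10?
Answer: -2415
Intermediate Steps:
A(W) = -11 + 2*W (A(W) = -8 + ((W - 3) + W) = -8 + ((-3 + W) + W) = -8 + (-3 + 2*W) = -11 + 2*W)
o(C, Y) = -25 + 5*C
d(l, y) = 5*l (d(l, y) = 10*l - 5*l = 5*l)
A(-5)*d(23, o(-1, 3)) = (-11 + 2*(-5))*(5*23) = (-11 - 10)*115 = -21*115 = -2415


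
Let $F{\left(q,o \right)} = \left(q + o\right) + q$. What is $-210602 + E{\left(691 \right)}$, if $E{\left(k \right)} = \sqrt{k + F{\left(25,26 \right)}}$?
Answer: $-210602 + \sqrt{767} \approx -2.1057 \cdot 10^{5}$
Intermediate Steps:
$F{\left(q,o \right)} = o + 2 q$ ($F{\left(q,o \right)} = \left(o + q\right) + q = o + 2 q$)
$E{\left(k \right)} = \sqrt{76 + k}$ ($E{\left(k \right)} = \sqrt{k + \left(26 + 2 \cdot 25\right)} = \sqrt{k + \left(26 + 50\right)} = \sqrt{k + 76} = \sqrt{76 + k}$)
$-210602 + E{\left(691 \right)} = -210602 + \sqrt{76 + 691} = -210602 + \sqrt{767}$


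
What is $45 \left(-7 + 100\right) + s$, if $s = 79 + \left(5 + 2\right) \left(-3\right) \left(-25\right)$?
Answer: $4789$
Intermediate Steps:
$s = 604$ ($s = 79 + 7 \left(-3\right) \left(-25\right) = 79 - -525 = 79 + 525 = 604$)
$45 \left(-7 + 100\right) + s = 45 \left(-7 + 100\right) + 604 = 45 \cdot 93 + 604 = 4185 + 604 = 4789$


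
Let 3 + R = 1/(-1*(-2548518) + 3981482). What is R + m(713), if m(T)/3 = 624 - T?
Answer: -1763099999/6530000 ≈ -270.00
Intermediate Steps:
m(T) = 1872 - 3*T (m(T) = 3*(624 - T) = 1872 - 3*T)
R = -19589999/6530000 (R = -3 + 1/(-1*(-2548518) + 3981482) = -3 + 1/(2548518 + 3981482) = -3 + 1/6530000 = -19589999/6530000 ≈ -3.0000)
R + m(713) = -19589999/6530000 + (1872 - 3*713) = -19589999/6530000 + (1872 - 2139) = -19589999/6530000 - 267 = -1763099999/6530000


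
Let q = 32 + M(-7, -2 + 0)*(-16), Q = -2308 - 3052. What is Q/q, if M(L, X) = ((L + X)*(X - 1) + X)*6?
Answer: 335/148 ≈ 2.2635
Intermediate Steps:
Q = -5360
M(L, X) = 6*X + 6*(-1 + X)*(L + X) (M(L, X) = ((L + X)*(-1 + X) + X)*6 = ((-1 + X)*(L + X) + X)*6 = (X + (-1 + X)*(L + X))*6 = 6*X + 6*(-1 + X)*(L + X))
q = -2368 (q = 32 + (-6*(-7) + 6*(-2 + 0)² + 6*(-7)*(-2 + 0))*(-16) = 32 + (42 + 6*(-2)² + 6*(-7)*(-2))*(-16) = 32 + (42 + 6*4 + 84)*(-16) = 32 + (42 + 24 + 84)*(-16) = 32 + 150*(-16) = 32 - 2400 = -2368)
Q/q = -5360/(-2368) = -5360*(-1/2368) = 335/148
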